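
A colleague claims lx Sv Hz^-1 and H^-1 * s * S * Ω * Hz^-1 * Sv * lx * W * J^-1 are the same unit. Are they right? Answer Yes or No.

No

Left side:
  lx = lm/m² (illuminance = luminous flux per area),
      = m⁻²·cd.
  Sv = J/kg (equivalent dose = energy per mass),
      = m²·s⁻².
  Hz = 1/s = s⁻¹ (frequency is cycles per second).
  So Hz⁻¹ = s.
  Combining: lx·Sv·Hz⁻¹ = (m⁻²·cd) · (m²·s⁻²) · s = s⁻¹·cd.
Right side:
  H = Wb/A (inductance = flux per current),
      = kg·m²·s⁻²·A⁻².
  So H⁻¹ = kg⁻¹·m⁻²·s²·A².
  S = 1/Ω (conductance is reciprocal resistance),
      = kg⁻¹·m⁻²·s³·A².
  Ω = V/A (resistance = voltage per current),
      = kg·m²·s⁻³·A⁻².
  Hz = 1/s = s⁻¹ (frequency is cycles per second).
  So Hz⁻¹ = s.
  Sv = J/kg (equivalent dose = energy per mass),
      = m²·s⁻².
  lx = lm/m² (illuminance = luminous flux per area),
      = m⁻²·cd.
  W = J/s (power = energy per time),
      = kg·m²·s⁻³.
  J = N·m (work = force × distance),
      = kg·m²·s⁻².
  So J⁻¹ = kg⁻¹·m⁻²·s².
  Combining: H⁻¹·s·S·Ω·Hz⁻¹·Sv·lx·W·J⁻¹ = (kg⁻¹·m⁻²·s²·A²) · s · (kg⁻¹·m⁻²·s³·A²) · (kg·m²·s⁻³·A⁻²) · s · (m²·s⁻²) · (m⁻²·cd) · (kg·m²·s⁻³) · (kg⁻¹·m⁻²·s²) = kg⁻¹·m⁻²·s·A²·cd.
Left is s⁻¹·cd; right is kg⁻¹·m⁻²·s·A²·cd — different.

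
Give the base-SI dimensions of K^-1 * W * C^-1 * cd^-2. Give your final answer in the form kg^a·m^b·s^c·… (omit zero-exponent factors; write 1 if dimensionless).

kg·m²·s⁻⁴·A⁻¹·K⁻¹·cd⁻²

W = kg·m²·s⁻³.
C = s·A.
So C⁻¹ = s⁻¹·A⁻¹.
Combining: K⁻¹·W·C⁻¹·cd⁻² = K⁻¹ · (kg·m²·s⁻³) · (s⁻¹·A⁻¹) · cd⁻² = kg·m²·s⁻⁴·A⁻¹·K⁻¹·cd⁻².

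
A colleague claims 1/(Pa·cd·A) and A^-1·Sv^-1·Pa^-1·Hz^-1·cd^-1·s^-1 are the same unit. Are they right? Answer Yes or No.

No

Left side:
  Pa = kg·m⁻¹·s⁻².
  So Pa⁻¹ = kg⁻¹·m·s².
  Combining: Pa⁻¹·cd⁻¹·A⁻¹ = (kg⁻¹·m·s²) · cd⁻¹ · A⁻¹ = kg⁻¹·m·s²·A⁻¹·cd⁻¹.
Right side:
  Sv = J/kg (equivalent dose = energy per mass),
      = m²·s⁻².
  So Sv⁻¹ = m⁻²·s².
  Pa = N/m² (pressure = force per area),
      = kg·m⁻¹·s⁻².
  So Pa⁻¹ = kg⁻¹·m·s².
  Hz = 1/s = s⁻¹ (frequency is cycles per second).
  So Hz⁻¹ = s.
  Combining: A⁻¹·Sv⁻¹·Pa⁻¹·Hz⁻¹·cd⁻¹·s⁻¹ = A⁻¹ · (m⁻²·s²) · (kg⁻¹·m·s²) · s · cd⁻¹ · s⁻¹ = kg⁻¹·m⁻¹·s⁴·A⁻¹·cd⁻¹.
Left is kg⁻¹·m·s²·A⁻¹·cd⁻¹; right is kg⁻¹·m⁻¹·s⁴·A⁻¹·cd⁻¹ — different.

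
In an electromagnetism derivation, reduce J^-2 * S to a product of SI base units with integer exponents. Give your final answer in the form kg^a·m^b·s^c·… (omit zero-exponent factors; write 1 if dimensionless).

J = kg·m²·s⁻².
So J⁻² = kg⁻²·m⁻⁴·s⁴.
S = kg⁻¹·m⁻²·s³·A².
Combining: J⁻²·S = (kg⁻²·m⁻⁴·s⁴) · (kg⁻¹·m⁻²·s³·A²) = kg⁻³·m⁻⁶·s⁷·A².

kg⁻³·m⁻⁶·s⁷·A²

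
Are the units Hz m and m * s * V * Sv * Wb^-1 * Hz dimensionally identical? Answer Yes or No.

Left side:
  Hz = 1/s = s⁻¹ (frequency is cycles per second).
  Combining: Hz·m = s⁻¹ · m = m·s⁻¹.
Right side:
  V = W/A (potential = power per current),
      = kg·m²·s⁻³·A⁻¹.
  Sv = J/kg (equivalent dose = energy per mass),
      = m²·s⁻².
  Wb = V·s (flux: a volt is a weber per second),
      = kg·m²·s⁻²·A⁻¹.
  So Wb⁻¹ = kg⁻¹·m⁻²·s²·A.
  Hz = 1/s = s⁻¹ (frequency is cycles per second).
  Combining: m·s·V·Sv·Wb⁻¹·Hz = m · s · (kg·m²·s⁻³·A⁻¹) · (m²·s⁻²) · (kg⁻¹·m⁻²·s²·A) · s⁻¹ = m³·s⁻³.
Left is m·s⁻¹; right is m³·s⁻³ — different.

No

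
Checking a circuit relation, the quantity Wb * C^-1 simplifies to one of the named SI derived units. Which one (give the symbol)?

Wb = V·s (flux: a volt is a weber per second),
    = kg·m²·s⁻²·A⁻¹.
C = A·s = s·A (charge = current × time).
So C⁻¹ = s⁻¹·A⁻¹.
Combining: Wb·C⁻¹ = (kg·m²·s⁻²·A⁻¹) · (s⁻¹·A⁻¹) = kg·m²·s⁻³·A⁻².
kg·m²·s⁻³·A⁻² is the base-SI form of the ohm.

Ω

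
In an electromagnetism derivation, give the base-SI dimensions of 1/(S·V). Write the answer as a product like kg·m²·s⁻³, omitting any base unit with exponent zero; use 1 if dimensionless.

S = kg⁻¹·m⁻²·s³·A².
So S⁻¹ = kg·m²·s⁻³·A⁻².
V = kg·m²·s⁻³·A⁻¹.
So V⁻¹ = kg⁻¹·m⁻²·s³·A.
Combining: S⁻¹·V⁻¹ = (kg·m²·s⁻³·A⁻²) · (kg⁻¹·m⁻²·s³·A) = A⁻¹.

A⁻¹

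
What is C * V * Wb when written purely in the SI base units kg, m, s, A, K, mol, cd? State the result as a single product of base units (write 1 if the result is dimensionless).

C = A·s = s·A (charge = current × time).
V = W/A (potential = power per current),
    = kg·m²·s⁻³·A⁻¹.
Wb = V·s (flux: a volt is a weber per second),
    = kg·m²·s⁻²·A⁻¹.
Combining: C·V·Wb = (s·A) · (kg·m²·s⁻³·A⁻¹) · (kg·m²·s⁻²·A⁻¹) = kg²·m⁴·s⁻⁴·A⁻¹.

kg²·m⁴·s⁻⁴·A⁻¹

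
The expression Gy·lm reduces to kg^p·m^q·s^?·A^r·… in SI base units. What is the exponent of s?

-2

Gy = m²·s⁻².
lm = cd.
Combining: Gy·lm = (m²·s⁻²) · cd = m²·s⁻²·cd.
The exponent of s is -2.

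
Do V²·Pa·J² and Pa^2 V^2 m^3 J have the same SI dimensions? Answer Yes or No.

Left side:
  V = W/A (potential = power per current),
      = kg·m²·s⁻³·A⁻¹.
  So V² = kg²·m⁴·s⁻⁶·A⁻².
  Pa = N/m² (pressure = force per area),
      = kg·m⁻¹·s⁻².
  J = N·m (work = force × distance),
      = kg·m²·s⁻².
  So J² = kg²·m⁴·s⁻⁴.
  Combining: V²·Pa·J² = (kg²·m⁴·s⁻⁶·A⁻²) · (kg·m⁻¹·s⁻²) · (kg²·m⁴·s⁻⁴) = kg⁵·m⁷·s⁻¹²·A⁻².
Right side:
  Pa = N/m² (pressure = force per area),
      = kg·m⁻¹·s⁻².
  So Pa² = kg²·m⁻²·s⁻⁴.
  V = W/A (potential = power per current),
      = kg·m²·s⁻³·A⁻¹.
  So V² = kg²·m⁴·s⁻⁶·A⁻².
  J = N·m (work = force × distance),
      = kg·m²·s⁻².
  Combining: Pa²·V²·m³·J = (kg²·m⁻²·s⁻⁴) · (kg²·m⁴·s⁻⁶·A⁻²) · m³ · (kg·m²·s⁻²) = kg⁵·m⁷·s⁻¹²·A⁻².
Both reduce to kg⁵·m⁷·s⁻¹²·A⁻².

Yes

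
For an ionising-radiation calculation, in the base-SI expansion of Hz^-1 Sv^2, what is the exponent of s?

-3

Hz = 1/s = s⁻¹ (frequency is cycles per second).
So Hz⁻¹ = s.
Sv = J/kg (equivalent dose = energy per mass),
    = m²·s⁻².
So Sv² = m⁴·s⁻⁴.
Combining: Hz⁻¹·Sv² = s · (m⁴·s⁻⁴) = m⁴·s⁻³.
The exponent of s is -3.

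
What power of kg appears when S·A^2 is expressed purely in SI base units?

S = 1/Ω (conductance is reciprocal resistance),
    = kg⁻¹·m⁻²·s³·A².
Combining: S·A² = (kg⁻¹·m⁻²·s³·A²) · A² = kg⁻¹·m⁻²·s³·A⁴.
The exponent of kg is -1.

-1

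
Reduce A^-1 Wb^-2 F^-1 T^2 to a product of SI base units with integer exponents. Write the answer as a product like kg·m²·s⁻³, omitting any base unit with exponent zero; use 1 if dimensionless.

Wb = V·s (flux: a volt is a weber per second),
    = kg·m²·s⁻²·A⁻¹.
So Wb⁻² = kg⁻²·m⁻⁴·s⁴·A².
F = C/V (capacitance = charge per voltage),
    = A·s/(kg·m²·s⁻³·A⁻¹) (substituting C and V),
    = kg⁻¹·m⁻²·s⁴·A².
So F⁻¹ = kg·m²·s⁻⁴·A⁻².
T = Wb/m² (flux density = flux per area),
    = kg·s⁻²·A⁻¹.
So T² = kg²·s⁻⁴·A⁻².
Combining: A⁻¹·Wb⁻²·F⁻¹·T² = A⁻¹ · (kg⁻²·m⁻⁴·s⁴·A²) · (kg·m²·s⁻⁴·A⁻²) · (kg²·s⁻⁴·A⁻²) = kg·m⁻²·s⁻⁴·A⁻³.

kg·m⁻²·s⁻⁴·A⁻³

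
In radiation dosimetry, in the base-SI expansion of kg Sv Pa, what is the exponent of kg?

2

Sv = J/kg (equivalent dose = energy per mass),
    = m²·s⁻².
Pa = N/m² (pressure = force per area),
    = kg·m⁻¹·s⁻².
Combining: kg·Sv·Pa = kg · (m²·s⁻²) · (kg·m⁻¹·s⁻²) = kg²·m·s⁻⁴.
The exponent of kg is 2.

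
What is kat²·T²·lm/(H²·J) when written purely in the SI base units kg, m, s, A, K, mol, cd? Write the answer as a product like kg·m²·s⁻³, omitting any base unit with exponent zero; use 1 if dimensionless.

kat = s⁻¹·mol.
So kat² = s⁻²·mol².
T = kg·s⁻²·A⁻¹.
So T² = kg²·s⁻⁴·A⁻².
H = kg·m²·s⁻²·A⁻².
So H⁻² = kg⁻²·m⁻⁴·s⁴·A⁴.
lm = cd.
J = kg·m²·s⁻².
So J⁻¹ = kg⁻¹·m⁻²·s².
Combining: kat²·T²·H⁻²·lm·J⁻¹ = (s⁻²·mol²) · (kg²·s⁻⁴·A⁻²) · (kg⁻²·m⁻⁴·s⁴·A⁴) · cd · (kg⁻¹·m⁻²·s²) = kg⁻¹·m⁻⁶·A²·mol²·cd.

kg⁻¹·m⁻⁶·A²·mol²·cd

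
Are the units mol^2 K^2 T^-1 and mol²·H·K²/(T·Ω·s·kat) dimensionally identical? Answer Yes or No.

No

Left side:
  T = kg·s⁻²·A⁻¹.
  So T⁻¹ = kg⁻¹·s²·A.
  Combining: mol²·K²·T⁻¹ = mol² · K² · (kg⁻¹·s²·A) = kg⁻¹·s²·A·K²·mol².
Right side:
  H = kg·m²·s⁻²·A⁻².
  T = kg·s⁻²·A⁻¹.
  So T⁻¹ = kg⁻¹·s²·A.
  Ω = kg·m²·s⁻³·A⁻².
  So Ω⁻¹ = kg⁻¹·m⁻²·s³·A².
  kat = s⁻¹·mol.
  So kat⁻¹ = s·mol⁻¹.
  Combining: mol²·H·T⁻¹·Ω⁻¹·K²·s⁻¹·kat⁻¹ = mol² · (kg·m²·s⁻²·A⁻²) · (kg⁻¹·s²·A) · (kg⁻¹·m⁻²·s³·A²) · K² · s⁻¹ · (s·mol⁻¹) = kg⁻¹·s³·A·K²·mol.
Left is kg⁻¹·s²·A·K²·mol²; right is kg⁻¹·s³·A·K²·mol — different.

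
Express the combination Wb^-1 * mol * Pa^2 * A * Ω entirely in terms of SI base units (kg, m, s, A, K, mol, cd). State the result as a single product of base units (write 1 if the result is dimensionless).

kg²·m⁻²·s⁻⁵·mol

Wb = V·s (flux: a volt is a weber per second),
    = kg·m²·s⁻²·A⁻¹.
So Wb⁻¹ = kg⁻¹·m⁻²·s²·A.
Pa = N/m² (pressure = force per area),
    = kg·m⁻¹·s⁻².
So Pa² = kg²·m⁻²·s⁻⁴.
Ω = V/A (resistance = voltage per current),
    = kg·m²·s⁻³·A⁻².
Combining: Wb⁻¹·mol·Pa²·A·Ω = (kg⁻¹·m⁻²·s²·A) · mol · (kg²·m⁻²·s⁻⁴) · A · (kg·m²·s⁻³·A⁻²) = kg²·m⁻²·s⁻⁵·mol.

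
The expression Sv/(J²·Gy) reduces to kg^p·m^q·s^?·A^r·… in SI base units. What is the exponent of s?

Sv = J/kg (equivalent dose = energy per mass),
    = m²·s⁻².
J = N·m (work = force × distance),
    = kg·m²·s⁻².
So J⁻² = kg⁻²·m⁻⁴·s⁴.
Gy = J/kg (absorbed dose = energy per mass),
    = m²·s⁻².
So Gy⁻¹ = m⁻²·s².
Combining: Sv·J⁻²·Gy⁻¹ = (m²·s⁻²) · (kg⁻²·m⁻⁴·s⁴) · (m⁻²·s²) = kg⁻²·m⁻⁴·s⁴.
The exponent of s is 4.

4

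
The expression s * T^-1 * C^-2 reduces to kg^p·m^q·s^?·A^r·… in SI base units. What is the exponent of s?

1

T = kg·s⁻²·A⁻¹.
So T⁻¹ = kg⁻¹·s²·A.
C = s·A.
So C⁻² = s⁻²·A⁻².
Combining: s·T⁻¹·C⁻² = s · (kg⁻¹·s²·A) · (s⁻²·A⁻²) = kg⁻¹·s·A⁻¹.
The exponent of s is 1.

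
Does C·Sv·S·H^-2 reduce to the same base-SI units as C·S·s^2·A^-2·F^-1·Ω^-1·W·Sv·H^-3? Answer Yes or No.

Yes

Left side:
  C = s·A.
  Sv = m²·s⁻².
  S = kg⁻¹·m⁻²·s³·A².
  H = kg·m²·s⁻²·A⁻².
  So H⁻² = kg⁻²·m⁻⁴·s⁴·A⁴.
  Combining: C·Sv·S·H⁻² = (s·A) · (m²·s⁻²) · (kg⁻¹·m⁻²·s³·A²) · (kg⁻²·m⁻⁴·s⁴·A⁴) = kg⁻³·m⁻⁴·s⁶·A⁷.
Right side:
  C = s·A.
  S = kg⁻¹·m⁻²·s³·A².
  F = kg⁻¹·m⁻²·s⁴·A².
  So F⁻¹ = kg·m²·s⁻⁴·A⁻².
  Ω = kg·m²·s⁻³·A⁻².
  So Ω⁻¹ = kg⁻¹·m⁻²·s³·A².
  W = kg·m²·s⁻³.
  Sv = m²·s⁻².
  H = kg·m²·s⁻²·A⁻².
  So H⁻³ = kg⁻³·m⁻⁶·s⁶·A⁶.
  Combining: C·S·s²·A⁻²·F⁻¹·Ω⁻¹·W·Sv·H⁻³ = (s·A) · (kg⁻¹·m⁻²·s³·A²) · s² · A⁻² · (kg·m²·s⁻⁴·A⁻²) · (kg⁻¹·m⁻²·s³·A²) · (kg·m²·s⁻³) · (m²·s⁻²) · (kg⁻³·m⁻⁶·s⁶·A⁶) = kg⁻³·m⁻⁴·s⁶·A⁷.
Both reduce to kg⁻³·m⁻⁴·s⁶·A⁷.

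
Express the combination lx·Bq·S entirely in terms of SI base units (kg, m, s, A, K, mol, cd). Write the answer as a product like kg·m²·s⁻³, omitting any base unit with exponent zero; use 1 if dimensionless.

kg⁻¹·m⁻⁴·s²·A²·cd

lx = m⁻²·cd.
Bq = s⁻¹.
S = kg⁻¹·m⁻²·s³·A².
Combining: lx·Bq·S = (m⁻²·cd) · s⁻¹ · (kg⁻¹·m⁻²·s³·A²) = kg⁻¹·m⁻⁴·s²·A²·cd.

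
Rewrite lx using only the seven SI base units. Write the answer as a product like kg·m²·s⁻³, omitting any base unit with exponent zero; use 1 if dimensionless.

m⁻²·cd

lx = m⁻²·cd.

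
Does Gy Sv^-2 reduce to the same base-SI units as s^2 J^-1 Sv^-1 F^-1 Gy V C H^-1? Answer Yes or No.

Left side:
  Gy = m²·s⁻².
  Sv = m²·s⁻².
  So Sv⁻² = m⁻⁴·s⁴.
  Combining: Gy·Sv⁻² = (m²·s⁻²) · (m⁻⁴·s⁴) = m⁻²·s².
Right side:
  J = N·m (work = force × distance),
      = kg·m²·s⁻².
  So J⁻¹ = kg⁻¹·m⁻²·s².
  Sv = J/kg (equivalent dose = energy per mass),
      = m²·s⁻².
  So Sv⁻¹ = m⁻²·s².
  F = C/V (capacitance = charge per voltage),
      = A·s/(kg·m²·s⁻³·A⁻¹) (substituting C and V),
      = kg⁻¹·m⁻²·s⁴·A².
  So F⁻¹ = kg·m²·s⁻⁴·A⁻².
  Gy = J/kg (absorbed dose = energy per mass),
      = m²·s⁻².
  V = W/A (potential = power per current),
      = kg·m²·s⁻³·A⁻¹.
  C = A·s = s·A (charge = current × time).
  H = Wb/A (inductance = flux per current),
      = kg·m²·s⁻²·A⁻².
  So H⁻¹ = kg⁻¹·m⁻²·s²·A².
  Combining: s²·J⁻¹·Sv⁻¹·F⁻¹·Gy·V·C·H⁻¹ = s² · (kg⁻¹·m⁻²·s²) · (m⁻²·s²) · (kg·m²·s⁻⁴·A⁻²) · (m²·s⁻²) · (kg·m²·s⁻³·A⁻¹) · (s·A) · (kg⁻¹·m⁻²·s²·A²) = 1.
Left is m⁻²·s²; right is 1 — different.

No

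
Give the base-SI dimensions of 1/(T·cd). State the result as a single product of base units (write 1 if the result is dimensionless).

T = kg·s⁻²·A⁻¹.
So T⁻¹ = kg⁻¹·s²·A.
Combining: T⁻¹·cd⁻¹ = (kg⁻¹·s²·A) · cd⁻¹ = kg⁻¹·s²·A·cd⁻¹.

kg⁻¹·s²·A·cd⁻¹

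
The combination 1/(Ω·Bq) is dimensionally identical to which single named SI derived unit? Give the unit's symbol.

F

Ω = V/A (resistance = voltage per current),
    = kg·m²·s⁻³·A⁻².
So Ω⁻¹ = kg⁻¹·m⁻²·s³·A².
Bq = 1/s = s⁻¹ (activity is decays per second).
So Bq⁻¹ = s.
Combining: Ω⁻¹·Bq⁻¹ = (kg⁻¹·m⁻²·s³·A²) · s = kg⁻¹·m⁻²·s⁴·A².
kg⁻¹·m⁻²·s⁴·A² is the base-SI form of the farad.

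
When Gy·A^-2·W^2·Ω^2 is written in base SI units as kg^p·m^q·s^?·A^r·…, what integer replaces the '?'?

Gy = m²·s⁻².
W = kg·m²·s⁻³.
So W² = kg²·m⁴·s⁻⁶.
Ω = kg·m²·s⁻³·A⁻².
So Ω² = kg²·m⁴·s⁻⁶·A⁻⁴.
Combining: Gy·A⁻²·W²·Ω² = (m²·s⁻²) · A⁻² · (kg²·m⁴·s⁻⁶) · (kg²·m⁴·s⁻⁶·A⁻⁴) = kg⁴·m¹⁰·s⁻¹⁴·A⁻⁶.
The exponent of s is -14.

-14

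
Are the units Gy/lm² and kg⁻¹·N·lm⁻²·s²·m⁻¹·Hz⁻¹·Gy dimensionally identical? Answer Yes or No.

No

Left side:
  Gy = m²·s⁻².
  lm = cd.
  So lm⁻² = cd⁻².
  Combining: Gy·lm⁻² = (m²·s⁻²) · cd⁻² = m²·s⁻²·cd⁻².
Right side:
  N = kg·m/s² = kg·m·s⁻² (force = mass × acceleration).
  lm = cd·sr = cd (luminous flux; sr is dimensionless).
  So lm⁻² = cd⁻².
  Hz = 1/s = s⁻¹ (frequency is cycles per second).
  So Hz⁻¹ = s.
  Gy = J/kg (absorbed dose = energy per mass),
      = m²·s⁻².
  Combining: kg⁻¹·N·lm⁻²·s²·m⁻¹·Hz⁻¹·Gy = kg⁻¹ · (kg·m·s⁻²) · cd⁻² · s² · m⁻¹ · s · (m²·s⁻²) = m²·s⁻¹·cd⁻².
Left is m²·s⁻²·cd⁻²; right is m²·s⁻¹·cd⁻² — different.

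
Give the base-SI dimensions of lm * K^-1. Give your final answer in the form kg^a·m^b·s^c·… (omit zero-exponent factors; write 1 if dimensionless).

lm = cd·sr = cd (luminous flux; sr is dimensionless).
Combining: lm·K⁻¹ = cd · K⁻¹ = K⁻¹·cd.

K⁻¹·cd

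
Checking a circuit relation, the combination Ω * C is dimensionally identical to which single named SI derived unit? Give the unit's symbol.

Ω = V/A (resistance = voltage per current),
    = kg·m²·s⁻³·A⁻².
C = A·s = s·A (charge = current × time).
Combining: Ω·C = (kg·m²·s⁻³·A⁻²) · (s·A) = kg·m²·s⁻²·A⁻¹.
kg·m²·s⁻²·A⁻¹ is the base-SI form of the weber.

Wb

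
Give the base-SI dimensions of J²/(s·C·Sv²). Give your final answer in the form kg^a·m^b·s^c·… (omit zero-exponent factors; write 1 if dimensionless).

kg²·s⁻²·A⁻¹

C = s·A.
So C⁻¹ = s⁻¹·A⁻¹.
Sv = m²·s⁻².
So Sv⁻² = m⁻⁴·s⁴.
J = kg·m²·s⁻².
So J² = kg²·m⁴·s⁻⁴.
Combining: s⁻¹·C⁻¹·Sv⁻²·J² = s⁻¹ · (s⁻¹·A⁻¹) · (m⁻⁴·s⁴) · (kg²·m⁴·s⁻⁴) = kg²·s⁻²·A⁻¹.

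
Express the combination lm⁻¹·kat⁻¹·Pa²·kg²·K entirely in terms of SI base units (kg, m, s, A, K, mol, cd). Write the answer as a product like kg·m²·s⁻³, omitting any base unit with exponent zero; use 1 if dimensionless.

lm = cd·sr = cd (luminous flux; sr is dimensionless).
So lm⁻¹ = cd⁻¹.
kat = mol/s = s⁻¹·mol (catalytic activity).
So kat⁻¹ = s·mol⁻¹.
Pa = N/m² (pressure = force per area),
    = kg·m⁻¹·s⁻².
So Pa² = kg²·m⁻²·s⁻⁴.
Combining: lm⁻¹·kat⁻¹·Pa²·kg²·K = cd⁻¹ · (s·mol⁻¹) · (kg²·m⁻²·s⁻⁴) · kg² · K = kg⁴·m⁻²·s⁻³·K·mol⁻¹·cd⁻¹.

kg⁴·m⁻²·s⁻³·K·mol⁻¹·cd⁻¹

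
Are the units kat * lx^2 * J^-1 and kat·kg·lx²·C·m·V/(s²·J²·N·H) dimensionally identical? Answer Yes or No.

Left side:
  kat = mol/s = s⁻¹·mol (catalytic activity).
  lx = lm/m² (illuminance = luminous flux per area),
      = m⁻²·cd.
  So lx² = m⁻⁴·cd².
  J = N·m (work = force × distance),
      = kg·m²·s⁻².
  So J⁻¹ = kg⁻¹·m⁻²·s².
  Combining: kat·lx²·J⁻¹ = (s⁻¹·mol) · (m⁻⁴·cd²) · (kg⁻¹·m⁻²·s²) = kg⁻¹·m⁻⁶·s·mol·cd².
Right side:
  kat = mol/s = s⁻¹·mol (catalytic activity).
  lx = lm/m² (illuminance = luminous flux per area),
      = m⁻²·cd.
  So lx² = m⁻⁴·cd².
  C = A·s = s·A (charge = current × time).
  J = N·m (work = force × distance),
      = kg·m²·s⁻².
  So J⁻² = kg⁻²·m⁻⁴·s⁴.
  N = kg·m/s² = kg·m·s⁻² (force = mass × acceleration).
  So N⁻¹ = kg⁻¹·m⁻¹·s².
  H = Wb/A (inductance = flux per current),
      = kg·m²·s⁻²·A⁻².
  So H⁻¹ = kg⁻¹·m⁻²·s²·A².
  V = W/A (potential = power per current),
      = kg·m²·s⁻³·A⁻¹.
  Combining: kat·kg·lx²·s⁻²·C·J⁻²·N⁻¹·H⁻¹·m·V = (s⁻¹·mol) · kg · (m⁻⁴·cd²) · s⁻² · (s·A) · (kg⁻²·m⁻⁴·s⁴) · (kg⁻¹·m⁻¹·s²) · (kg⁻¹·m⁻²·s²·A²) · m · (kg·m²·s⁻³·A⁻¹) = kg⁻²·m⁻⁸·s³·A²·mol·cd².
Left is kg⁻¹·m⁻⁶·s·mol·cd²; right is kg⁻²·m⁻⁸·s³·A²·mol·cd² — different.

No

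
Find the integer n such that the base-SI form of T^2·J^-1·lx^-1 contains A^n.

T = Wb/m² (flux density = flux per area),
    = kg·s⁻²·A⁻¹.
So T² = kg²·s⁻⁴·A⁻².
J = N·m (work = force × distance),
    = kg·m²·s⁻².
So J⁻¹ = kg⁻¹·m⁻²·s².
lx = lm/m² (illuminance = luminous flux per area),
    = m⁻²·cd.
So lx⁻¹ = m²·cd⁻¹.
Combining: T²·J⁻¹·lx⁻¹ = (kg²·s⁻⁴·A⁻²) · (kg⁻¹·m⁻²·s²) · (m²·cd⁻¹) = kg·s⁻²·A⁻²·cd⁻¹.
The exponent of A is -2.

-2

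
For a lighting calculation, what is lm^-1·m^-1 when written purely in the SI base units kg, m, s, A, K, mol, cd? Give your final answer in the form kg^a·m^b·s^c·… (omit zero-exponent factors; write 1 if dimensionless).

lm = cd·sr = cd (luminous flux; sr is dimensionless).
So lm⁻¹ = cd⁻¹.
Combining: lm⁻¹·m⁻¹ = cd⁻¹ · m⁻¹ = m⁻¹·cd⁻¹.

m⁻¹·cd⁻¹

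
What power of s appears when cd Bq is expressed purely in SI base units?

Bq = 1/s = s⁻¹ (activity is decays per second).
Combining: cd·Bq = cd · s⁻¹ = s⁻¹·cd.
The exponent of s is -1.

-1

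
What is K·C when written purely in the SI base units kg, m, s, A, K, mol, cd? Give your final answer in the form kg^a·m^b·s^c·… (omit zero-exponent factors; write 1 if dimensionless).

s·A·K

C = s·A.
Combining: K·C = K · (s·A) = s·A·K.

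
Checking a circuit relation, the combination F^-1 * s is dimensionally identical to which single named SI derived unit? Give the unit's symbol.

Ω

F = C/V (capacitance = charge per voltage),
    = A·s/(kg·m²·s⁻³·A⁻¹) (substituting C and V),
    = kg⁻¹·m⁻²·s⁴·A².
So F⁻¹ = kg·m²·s⁻⁴·A⁻².
Combining: F⁻¹·s = (kg·m²·s⁻⁴·A⁻²) · s = kg·m²·s⁻³·A⁻².
kg·m²·s⁻³·A⁻² is the base-SI form of the ohm.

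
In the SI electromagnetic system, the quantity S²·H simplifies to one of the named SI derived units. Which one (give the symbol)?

S = 1/Ω (conductance is reciprocal resistance),
    = kg⁻¹·m⁻²·s³·A².
So S² = kg⁻²·m⁻⁴·s⁶·A⁴.
H = Wb/A (inductance = flux per current),
    = kg·m²·s⁻²·A⁻².
Combining: S²·H = (kg⁻²·m⁻⁴·s⁶·A⁴) · (kg·m²·s⁻²·A⁻²) = kg⁻¹·m⁻²·s⁴·A².
kg⁻¹·m⁻²·s⁴·A² is the base-SI form of the farad.

F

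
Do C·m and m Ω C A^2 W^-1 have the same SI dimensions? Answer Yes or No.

Left side:
  C = A·s = s·A (charge = current × time).
  Combining: C·m = (s·A) · m = m·s·A.
Right side:
  Ω = V/A (resistance = voltage per current),
      = kg·m²·s⁻³·A⁻².
  C = A·s = s·A (charge = current × time).
  W = J/s (power = energy per time),
      = kg·m²·s⁻³.
  So W⁻¹ = kg⁻¹·m⁻²·s³.
  Combining: m·Ω·C·A²·W⁻¹ = m · (kg·m²·s⁻³·A⁻²) · (s·A) · A² · (kg⁻¹·m⁻²·s³) = m·s·A.
Both reduce to m·s·A.

Yes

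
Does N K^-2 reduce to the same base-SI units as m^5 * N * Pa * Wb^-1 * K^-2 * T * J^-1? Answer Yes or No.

Left side:
  N = kg·m/s² = kg·m·s⁻² (force = mass × acceleration).
  Combining: N·K⁻² = (kg·m·s⁻²) · K⁻² = kg·m·s⁻²·K⁻².
Right side:
  N = kg·m/s² = kg·m·s⁻² (force = mass × acceleration).
  Pa = N/m² (pressure = force per area),
      = kg·m⁻¹·s⁻².
  Wb = V·s (flux: a volt is a weber per second),
      = kg·m²·s⁻²·A⁻¹.
  So Wb⁻¹ = kg⁻¹·m⁻²·s²·A.
  T = Wb/m² (flux density = flux per area),
      = kg·s⁻²·A⁻¹.
  J = N·m (work = force × distance),
      = kg·m²·s⁻².
  So J⁻¹ = kg⁻¹·m⁻²·s².
  Combining: m⁵·N·Pa·Wb⁻¹·K⁻²·T·J⁻¹ = m⁵ · (kg·m·s⁻²) · (kg·m⁻¹·s⁻²) · (kg⁻¹·m⁻²·s²·A) · K⁻² · (kg·s⁻²·A⁻¹) · (kg⁻¹·m⁻²·s²) = kg·m·s⁻²·K⁻².
Both reduce to kg·m·s⁻²·K⁻².

Yes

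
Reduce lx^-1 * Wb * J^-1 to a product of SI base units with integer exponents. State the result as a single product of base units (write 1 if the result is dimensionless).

lx = lm/m² (illuminance = luminous flux per area),
    = m⁻²·cd.
So lx⁻¹ = m²·cd⁻¹.
Wb = V·s (flux: a volt is a weber per second),
    = kg·m²·s⁻²·A⁻¹.
J = N·m (work = force × distance),
    = kg·m²·s⁻².
So J⁻¹ = kg⁻¹·m⁻²·s².
Combining: lx⁻¹·Wb·J⁻¹ = (m²·cd⁻¹) · (kg·m²·s⁻²·A⁻¹) · (kg⁻¹·m⁻²·s²) = m²·A⁻¹·cd⁻¹.

m²·A⁻¹·cd⁻¹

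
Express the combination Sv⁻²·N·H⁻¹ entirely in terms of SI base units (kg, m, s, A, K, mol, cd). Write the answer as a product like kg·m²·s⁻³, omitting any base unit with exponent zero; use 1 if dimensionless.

Sv = J/kg (equivalent dose = energy per mass),
    = m²·s⁻².
So Sv⁻² = m⁻⁴·s⁴.
N = kg·m/s² = kg·m·s⁻² (force = mass × acceleration).
H = Wb/A (inductance = flux per current),
    = kg·m²·s⁻²·A⁻².
So H⁻¹ = kg⁻¹·m⁻²·s²·A².
Combining: Sv⁻²·N·H⁻¹ = (m⁻⁴·s⁴) · (kg·m·s⁻²) · (kg⁻¹·m⁻²·s²·A²) = m⁻⁵·s⁴·A².

m⁻⁵·s⁴·A²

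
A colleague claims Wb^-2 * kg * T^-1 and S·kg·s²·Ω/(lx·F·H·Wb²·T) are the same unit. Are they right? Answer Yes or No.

No

Left side:
  Wb = V·s (flux: a volt is a weber per second),
      = kg·m²·s⁻²·A⁻¹.
  So Wb⁻² = kg⁻²·m⁻⁴·s⁴·A².
  T = Wb/m² (flux density = flux per area),
      = kg·s⁻²·A⁻¹.
  So T⁻¹ = kg⁻¹·s²·A.
  Combining: Wb⁻²·kg·T⁻¹ = (kg⁻²·m⁻⁴·s⁴·A²) · kg · (kg⁻¹·s²·A) = kg⁻²·m⁻⁴·s⁶·A³.
Right side:
  lx = lm/m² (illuminance = luminous flux per area),
      = m⁻²·cd.
  So lx⁻¹ = m²·cd⁻¹.
  S = 1/Ω (conductance is reciprocal resistance),
      = kg⁻¹·m⁻²·s³·A².
  Ω = V/A (resistance = voltage per current),
      = kg·m²·s⁻³·A⁻².
  F = C/V (capacitance = charge per voltage),
      = A·s/(kg·m²·s⁻³·A⁻¹) (substituting C and V),
      = kg⁻¹·m⁻²·s⁴·A².
  So F⁻¹ = kg·m²·s⁻⁴·A⁻².
  H = Wb/A (inductance = flux per current),
      = kg·m²·s⁻²·A⁻².
  So H⁻¹ = kg⁻¹·m⁻²·s²·A².
  Wb = V·s (flux: a volt is a weber per second),
      = kg·m²·s⁻²·A⁻¹.
  So Wb⁻² = kg⁻²·m⁻⁴·s⁴·A².
  T = Wb/m² (flux density = flux per area),
      = kg·s⁻²·A⁻¹.
  So T⁻¹ = kg⁻¹·s²·A.
  Combining: lx⁻¹·S·kg·s²·Ω·F⁻¹·H⁻¹·Wb⁻²·T⁻¹ = (m²·cd⁻¹) · (kg⁻¹·m⁻²·s³·A²) · kg · s² · (kg·m²·s⁻³·A⁻²) · (kg·m²·s⁻⁴·A⁻²) · (kg⁻¹·m⁻²·s²·A²) · (kg⁻²·m⁻⁴·s⁴·A²) · (kg⁻¹·s²·A) = kg⁻²·m⁻²·s⁶·A³·cd⁻¹.
Left is kg⁻²·m⁻⁴·s⁶·A³; right is kg⁻²·m⁻²·s⁶·A³·cd⁻¹ — different.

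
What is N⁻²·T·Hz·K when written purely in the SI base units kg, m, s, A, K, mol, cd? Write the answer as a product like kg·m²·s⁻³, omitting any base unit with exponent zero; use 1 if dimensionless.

N = kg·m·s⁻².
So N⁻² = kg⁻²·m⁻²·s⁴.
T = kg·s⁻²·A⁻¹.
Hz = s⁻¹.
Combining: N⁻²·T·Hz·K = (kg⁻²·m⁻²·s⁴) · (kg·s⁻²·A⁻¹) · s⁻¹ · K = kg⁻¹·m⁻²·s·A⁻¹·K.

kg⁻¹·m⁻²·s·A⁻¹·K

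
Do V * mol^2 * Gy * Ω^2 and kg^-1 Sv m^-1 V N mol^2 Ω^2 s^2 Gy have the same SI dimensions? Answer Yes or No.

Left side:
  V = W/A (potential = power per current),
      = kg·m²·s⁻³·A⁻¹.
  Gy = J/kg (absorbed dose = energy per mass),
      = m²·s⁻².
  Ω = V/A (resistance = voltage per current),
      = kg·m²·s⁻³·A⁻².
  So Ω² = kg²·m⁴·s⁻⁶·A⁻⁴.
  Combining: V·mol²·Gy·Ω² = (kg·m²·s⁻³·A⁻¹) · mol² · (m²·s⁻²) · (kg²·m⁴·s⁻⁶·A⁻⁴) = kg³·m⁸·s⁻¹¹·A⁻⁵·mol².
Right side:
  Sv = m²·s⁻².
  V = kg·m²·s⁻³·A⁻¹.
  N = kg·m·s⁻².
  Ω = kg·m²·s⁻³·A⁻².
  So Ω² = kg²·m⁴·s⁻⁶·A⁻⁴.
  Gy = m²·s⁻².
  Combining: kg⁻¹·Sv·m⁻¹·V·N·mol²·Ω²·s²·Gy = kg⁻¹ · (m²·s⁻²) · m⁻¹ · (kg·m²·s⁻³·A⁻¹) · (kg·m·s⁻²) · mol² · (kg²·m⁴·s⁻⁶·A⁻⁴) · s² · (m²·s⁻²) = kg³·m¹⁰·s⁻¹³·A⁻⁵·mol².
Left is kg³·m⁸·s⁻¹¹·A⁻⁵·mol²; right is kg³·m¹⁰·s⁻¹³·A⁻⁵·mol² — different.

No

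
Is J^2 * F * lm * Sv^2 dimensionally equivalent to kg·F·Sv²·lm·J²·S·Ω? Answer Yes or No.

Left side:
  J = kg·m²·s⁻².
  So J² = kg²·m⁴·s⁻⁴.
  F = kg⁻¹·m⁻²·s⁴·A².
  lm = cd.
  Sv = m²·s⁻².
  So Sv² = m⁴·s⁻⁴.
  Combining: J²·F·lm·Sv² = (kg²·m⁴·s⁻⁴) · (kg⁻¹·m⁻²·s⁴·A²) · cd · (m⁴·s⁻⁴) = kg·m⁶·s⁻⁴·A²·cd.
Right side:
  F = C/V (capacitance = charge per voltage),
      = A·s/(kg·m²·s⁻³·A⁻¹) (substituting C and V),
      = kg⁻¹·m⁻²·s⁴·A².
  Sv = J/kg (equivalent dose = energy per mass),
      = m²·s⁻².
  So Sv² = m⁴·s⁻⁴.
  lm = cd·sr = cd (luminous flux; sr is dimensionless).
  J = N·m (work = force × distance),
      = kg·m²·s⁻².
  So J² = kg²·m⁴·s⁻⁴.
  S = 1/Ω (conductance is reciprocal resistance),
      = kg⁻¹·m⁻²·s³·A².
  Ω = V/A (resistance = voltage per current),
      = kg·m²·s⁻³·A⁻².
  Combining: kg·F·Sv²·lm·J²·S·Ω = kg · (kg⁻¹·m⁻²·s⁴·A²) · (m⁴·s⁻⁴) · cd · (kg²·m⁴·s⁻⁴) · (kg⁻¹·m⁻²·s³·A²) · (kg·m²·s⁻³·A⁻²) = kg²·m⁶·s⁻⁴·A²·cd.
Left is kg·m⁶·s⁻⁴·A²·cd; right is kg²·m⁶·s⁻⁴·A²·cd — different.

No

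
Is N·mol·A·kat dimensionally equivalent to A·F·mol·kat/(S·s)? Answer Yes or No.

No

Left side:
  N = kg·m·s⁻².
  kat = s⁻¹·mol.
  Combining: N·mol·A·kat = (kg·m·s⁻²) · mol · A · (s⁻¹·mol) = kg·m·s⁻³·A·mol².
Right side:
  S = kg⁻¹·m⁻²·s³·A².
  So S⁻¹ = kg·m²·s⁻³·A⁻².
  F = kg⁻¹·m⁻²·s⁴·A².
  kat = s⁻¹·mol.
  Combining: S⁻¹·A·F·mol·s⁻¹·kat = (kg·m²·s⁻³·A⁻²) · A · (kg⁻¹·m⁻²·s⁴·A²) · mol · s⁻¹ · (s⁻¹·mol) = s⁻¹·A·mol².
Left is kg·m·s⁻³·A·mol²; right is s⁻¹·A·mol² — different.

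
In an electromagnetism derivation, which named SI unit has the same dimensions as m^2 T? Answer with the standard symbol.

Wb

T = Wb/m² (flux density = flux per area),
    = kg·s⁻²·A⁻¹.
Combining: m²·T = m² · (kg·s⁻²·A⁻¹) = kg·m²·s⁻²·A⁻¹.
kg·m²·s⁻²·A⁻¹ is the base-SI form of the weber.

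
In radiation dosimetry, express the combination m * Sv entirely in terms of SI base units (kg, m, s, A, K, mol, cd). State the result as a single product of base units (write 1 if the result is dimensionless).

Sv = J/kg (equivalent dose = energy per mass),
    = m²·s⁻².
Combining: m·Sv = m · (m²·s⁻²) = m³·s⁻².

m³·s⁻²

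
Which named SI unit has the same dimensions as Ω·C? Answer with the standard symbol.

Ω = V/A (resistance = voltage per current),
    = kg·m²·s⁻³·A⁻².
C = A·s = s·A (charge = current × time).
Combining: Ω·C = (kg·m²·s⁻³·A⁻²) · (s·A) = kg·m²·s⁻²·A⁻¹.
kg·m²·s⁻²·A⁻¹ is the base-SI form of the weber.

Wb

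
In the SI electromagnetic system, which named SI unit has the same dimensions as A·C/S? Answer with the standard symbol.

J

S = kg⁻¹·m⁻²·s³·A².
So S⁻¹ = kg·m²·s⁻³·A⁻².
C = s·A.
Combining: S⁻¹·A·C = (kg·m²·s⁻³·A⁻²) · A · (s·A) = kg·m²·s⁻².
kg·m²·s⁻² is the base-SI form of the joule.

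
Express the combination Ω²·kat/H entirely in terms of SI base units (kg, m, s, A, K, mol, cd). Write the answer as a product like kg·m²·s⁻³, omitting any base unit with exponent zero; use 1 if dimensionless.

kg·m²·s⁻⁵·A⁻²·mol

Ω = kg·m²·s⁻³·A⁻².
So Ω² = kg²·m⁴·s⁻⁶·A⁻⁴.
H = kg·m²·s⁻²·A⁻².
So H⁻¹ = kg⁻¹·m⁻²·s²·A².
kat = s⁻¹·mol.
Combining: Ω²·H⁻¹·kat = (kg²·m⁴·s⁻⁶·A⁻⁴) · (kg⁻¹·m⁻²·s²·A²) · (s⁻¹·mol) = kg·m²·s⁻⁵·A⁻²·mol.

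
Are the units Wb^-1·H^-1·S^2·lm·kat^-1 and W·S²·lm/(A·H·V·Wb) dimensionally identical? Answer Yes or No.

No

Left side:
  Wb = kg·m²·s⁻²·A⁻¹.
  So Wb⁻¹ = kg⁻¹·m⁻²·s²·A.
  H = kg·m²·s⁻²·A⁻².
  So H⁻¹ = kg⁻¹·m⁻²·s²·A².
  S = kg⁻¹·m⁻²·s³·A².
  So S² = kg⁻²·m⁻⁴·s⁶·A⁴.
  lm = cd.
  kat = s⁻¹·mol.
  So kat⁻¹ = s·mol⁻¹.
  Combining: Wb⁻¹·H⁻¹·S²·lm·kat⁻¹ = (kg⁻¹·m⁻²·s²·A) · (kg⁻¹·m⁻²·s²·A²) · (kg⁻²·m⁻⁴·s⁶·A⁴) · cd · (s·mol⁻¹) = kg⁻⁴·m⁻⁸·s¹¹·A⁷·mol⁻¹·cd.
Right side:
  W = J/s (power = energy per time),
      = kg·m²·s⁻³.
  H = Wb/A (inductance = flux per current),
      = kg·m²·s⁻²·A⁻².
  So H⁻¹ = kg⁻¹·m⁻²·s²·A².
  V = W/A (potential = power per current),
      = kg·m²·s⁻³·A⁻¹.
  So V⁻¹ = kg⁻¹·m⁻²·s³·A.
  S = 1/Ω (conductance is reciprocal resistance),
      = kg⁻¹·m⁻²·s³·A².
  So S² = kg⁻²·m⁻⁴·s⁶·A⁴.
  Wb = V·s (flux: a volt is a weber per second),
      = kg·m²·s⁻²·A⁻¹.
  So Wb⁻¹ = kg⁻¹·m⁻²·s²·A.
  lm = cd·sr = cd (luminous flux; sr is dimensionless).
  Combining: W·A⁻¹·H⁻¹·V⁻¹·S²·Wb⁻¹·lm = (kg·m²·s⁻³) · A⁻¹ · (kg⁻¹·m⁻²·s²·A²) · (kg⁻¹·m⁻²·s³·A) · (kg⁻²·m⁻⁴·s⁶·A⁴) · (kg⁻¹·m⁻²·s²·A) · cd = kg⁻⁴·m⁻⁸·s¹⁰·A⁷·cd.
Left is kg⁻⁴·m⁻⁸·s¹¹·A⁷·mol⁻¹·cd; right is kg⁻⁴·m⁻⁸·s¹⁰·A⁷·cd — different.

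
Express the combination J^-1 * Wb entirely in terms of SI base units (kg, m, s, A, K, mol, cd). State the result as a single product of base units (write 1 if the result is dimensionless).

A⁻¹

J = kg·m²·s⁻².
So J⁻¹ = kg⁻¹·m⁻²·s².
Wb = kg·m²·s⁻²·A⁻¹.
Combining: J⁻¹·Wb = (kg⁻¹·m⁻²·s²) · (kg·m²·s⁻²·A⁻¹) = A⁻¹.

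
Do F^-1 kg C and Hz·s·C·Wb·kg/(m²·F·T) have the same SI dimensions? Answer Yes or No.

Yes

Left side:
  F = C/V (capacitance = charge per voltage),
      = A·s/(kg·m²·s⁻³·A⁻¹) (substituting C and V),
      = kg⁻¹·m⁻²·s⁴·A².
  So F⁻¹ = kg·m²·s⁻⁴·A⁻².
  C = A·s = s·A (charge = current × time).
  Combining: F⁻¹·kg·C = (kg·m²·s⁻⁴·A⁻²) · kg · (s·A) = kg²·m²·s⁻³·A⁻¹.
Right side:
  Hz = 1/s = s⁻¹ (frequency is cycles per second).
  F = C/V (capacitance = charge per voltage),
      = A·s/(kg·m²·s⁻³·A⁻¹) (substituting C and V),
      = kg⁻¹·m⁻²·s⁴·A².
  So F⁻¹ = kg·m²·s⁻⁴·A⁻².
  C = A·s = s·A (charge = current × time).
  Wb = V·s (flux: a volt is a weber per second),
      = kg·m²·s⁻²·A⁻¹.
  T = Wb/m² (flux density = flux per area),
      = kg·s⁻²·A⁻¹.
  So T⁻¹ = kg⁻¹·s²·A.
  Combining: m⁻²·Hz·s·F⁻¹·C·Wb·T⁻¹·kg = m⁻² · s⁻¹ · s · (kg·m²·s⁻⁴·A⁻²) · (s·A) · (kg·m²·s⁻²·A⁻¹) · (kg⁻¹·s²·A) · kg = kg²·m²·s⁻³·A⁻¹.
Both reduce to kg²·m²·s⁻³·A⁻¹.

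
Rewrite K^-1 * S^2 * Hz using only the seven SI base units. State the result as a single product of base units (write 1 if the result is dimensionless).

kg⁻²·m⁻⁴·s⁵·A⁴·K⁻¹

S = kg⁻¹·m⁻²·s³·A².
So S² = kg⁻²·m⁻⁴·s⁶·A⁴.
Hz = s⁻¹.
Combining: K⁻¹·S²·Hz = K⁻¹ · (kg⁻²·m⁻⁴·s⁶·A⁴) · s⁻¹ = kg⁻²·m⁻⁴·s⁵·A⁴·K⁻¹.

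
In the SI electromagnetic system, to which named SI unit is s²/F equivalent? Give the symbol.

F = C/V (capacitance = charge per voltage),
    = A·s/(kg·m²·s⁻³·A⁻¹) (substituting C and V),
    = kg⁻¹·m⁻²·s⁴·A².
So F⁻¹ = kg·m²·s⁻⁴·A⁻².
Combining: F⁻¹·s² = (kg·m²·s⁻⁴·A⁻²) · s² = kg·m²·s⁻²·A⁻².
kg·m²·s⁻²·A⁻² is the base-SI form of the henry.

H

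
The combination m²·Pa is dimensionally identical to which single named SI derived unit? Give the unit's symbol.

Pa = kg·m⁻¹·s⁻².
Combining: m²·Pa = m² · (kg·m⁻¹·s⁻²) = kg·m·s⁻².
kg·m·s⁻² is the base-SI form of the newton.

N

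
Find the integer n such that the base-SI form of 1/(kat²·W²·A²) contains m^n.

-4

kat = mol/s = s⁻¹·mol (catalytic activity).
So kat⁻² = s²·mol⁻².
W = J/s (power = energy per time),
    = kg·m²·s⁻³.
So W⁻² = kg⁻²·m⁻⁴·s⁶.
Combining: kat⁻²·W⁻²·A⁻² = (s²·mol⁻²) · (kg⁻²·m⁻⁴·s⁶) · A⁻² = kg⁻²·m⁻⁴·s⁸·A⁻²·mol⁻².
The exponent of m is -4.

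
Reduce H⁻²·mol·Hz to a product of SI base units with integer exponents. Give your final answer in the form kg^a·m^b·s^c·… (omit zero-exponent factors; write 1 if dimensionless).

H = Wb/A (inductance = flux per current),
    = kg·m²·s⁻²·A⁻².
So H⁻² = kg⁻²·m⁻⁴·s⁴·A⁴.
Hz = 1/s = s⁻¹ (frequency is cycles per second).
Combining: H⁻²·mol·Hz = (kg⁻²·m⁻⁴·s⁴·A⁴) · mol · s⁻¹ = kg⁻²·m⁻⁴·s³·A⁴·mol.

kg⁻²·m⁻⁴·s³·A⁴·mol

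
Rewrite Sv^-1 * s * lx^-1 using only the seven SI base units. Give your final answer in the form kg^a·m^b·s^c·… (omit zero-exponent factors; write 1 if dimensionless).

Sv = J/kg (equivalent dose = energy per mass),
    = m²·s⁻².
So Sv⁻¹ = m⁻²·s².
lx = lm/m² (illuminance = luminous flux per area),
    = m⁻²·cd.
So lx⁻¹ = m²·cd⁻¹.
Combining: Sv⁻¹·s·lx⁻¹ = (m⁻²·s²) · s · (m²·cd⁻¹) = s³·cd⁻¹.

s³·cd⁻¹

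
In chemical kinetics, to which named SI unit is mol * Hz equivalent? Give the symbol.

Hz = 1/s = s⁻¹ (frequency is cycles per second).
Combining: mol·Hz = mol · s⁻¹ = s⁻¹·mol.
s⁻¹·mol is the base-SI form of the katal.

kat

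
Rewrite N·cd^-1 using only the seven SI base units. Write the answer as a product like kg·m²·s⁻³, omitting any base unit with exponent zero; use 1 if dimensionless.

kg·m·s⁻²·cd⁻¹

N = kg·m·s⁻².
Combining: N·cd⁻¹ = (kg·m·s⁻²) · cd⁻¹ = kg·m·s⁻²·cd⁻¹.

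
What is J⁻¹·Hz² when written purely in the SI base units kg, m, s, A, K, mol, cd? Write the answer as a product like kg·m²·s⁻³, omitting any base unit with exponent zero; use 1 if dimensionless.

kg⁻¹·m⁻²

J = N·m (work = force × distance),
    = kg·m²·s⁻².
So J⁻¹ = kg⁻¹·m⁻²·s².
Hz = 1/s = s⁻¹ (frequency is cycles per second).
So Hz² = s⁻².
Combining: J⁻¹·Hz² = (kg⁻¹·m⁻²·s²) · s⁻² = kg⁻¹·m⁻².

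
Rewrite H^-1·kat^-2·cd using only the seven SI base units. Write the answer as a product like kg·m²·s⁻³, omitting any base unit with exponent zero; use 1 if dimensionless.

kg⁻¹·m⁻²·s⁴·A²·mol⁻²·cd

H = Wb/A (inductance = flux per current),
    = kg·m²·s⁻²·A⁻².
So H⁻¹ = kg⁻¹·m⁻²·s²·A².
kat = mol/s = s⁻¹·mol (catalytic activity).
So kat⁻² = s²·mol⁻².
Combining: H⁻¹·kat⁻²·cd = (kg⁻¹·m⁻²·s²·A²) · (s²·mol⁻²) · cd = kg⁻¹·m⁻²·s⁴·A²·mol⁻²·cd.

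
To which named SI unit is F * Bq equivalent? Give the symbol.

S

F = kg⁻¹·m⁻²·s⁴·A².
Bq = s⁻¹.
Combining: F·Bq = (kg⁻¹·m⁻²·s⁴·A²) · s⁻¹ = kg⁻¹·m⁻²·s³·A².
kg⁻¹·m⁻²·s³·A² is the base-SI form of the siemens.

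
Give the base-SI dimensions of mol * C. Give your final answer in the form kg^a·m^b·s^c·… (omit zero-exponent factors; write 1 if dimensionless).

C = A·s = s·A (charge = current × time).
Combining: mol·C = mol · (s·A) = s·A·mol.

s·A·mol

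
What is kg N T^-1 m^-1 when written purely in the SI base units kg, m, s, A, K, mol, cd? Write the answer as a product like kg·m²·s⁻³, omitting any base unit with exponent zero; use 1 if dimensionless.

kg·A

N = kg·m/s² = kg·m·s⁻² (force = mass × acceleration).
T = Wb/m² (flux density = flux per area),
    = kg·s⁻²·A⁻¹.
So T⁻¹ = kg⁻¹·s²·A.
Combining: kg·N·T⁻¹·m⁻¹ = kg · (kg·m·s⁻²) · (kg⁻¹·s²·A) · m⁻¹ = kg·A.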